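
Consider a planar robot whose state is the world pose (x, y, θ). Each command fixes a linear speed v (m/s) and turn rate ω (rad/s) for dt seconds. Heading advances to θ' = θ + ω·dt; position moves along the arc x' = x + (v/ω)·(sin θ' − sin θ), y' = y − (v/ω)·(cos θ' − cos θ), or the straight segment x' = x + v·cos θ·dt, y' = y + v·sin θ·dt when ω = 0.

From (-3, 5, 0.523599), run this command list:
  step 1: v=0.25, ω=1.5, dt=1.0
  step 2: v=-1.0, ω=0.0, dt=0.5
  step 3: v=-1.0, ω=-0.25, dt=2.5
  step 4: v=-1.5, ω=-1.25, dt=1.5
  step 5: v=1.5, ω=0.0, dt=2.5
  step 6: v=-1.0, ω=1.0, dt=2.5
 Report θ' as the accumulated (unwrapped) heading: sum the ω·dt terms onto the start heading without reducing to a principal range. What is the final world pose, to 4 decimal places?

(-2.1287, -1.5743, 2.0236)

step 1: θ'=2.0236 (R=0.1667) → pose (-2.9335, 5.2173, 2.0236)
step 2: θ'=2.0236 (straight) → pose (-2.7147, 4.7676, 2.0236)
step 3: θ'=1.3986 (R=4.0000) → pose (-2.3708, 2.3323, 1.3986)
step 4: θ'=-0.4764 (R=1.2000) → pose (-4.1033, 1.4715, -0.4764)
step 5: θ'=-0.4764 (straight) → pose (-0.7709, -0.2482, -0.4764)
step 6: θ'=2.0236 (R=-1.0000) → pose (-2.1287, -1.5743, 2.0236)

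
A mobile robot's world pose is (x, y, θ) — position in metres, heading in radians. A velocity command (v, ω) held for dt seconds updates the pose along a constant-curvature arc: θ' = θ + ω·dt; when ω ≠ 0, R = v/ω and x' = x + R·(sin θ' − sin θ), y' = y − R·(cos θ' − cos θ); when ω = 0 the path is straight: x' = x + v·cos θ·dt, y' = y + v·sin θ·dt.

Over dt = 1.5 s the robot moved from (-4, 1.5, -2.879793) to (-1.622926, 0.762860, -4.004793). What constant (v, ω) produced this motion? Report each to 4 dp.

v = -1.7500, ω = -0.7500

Δθ = -4.004793 − -2.879793 = -1.125000
ω = Δθ/dt = -1.125000/1.5 = -0.7500
R = Δx/(sin θ' − sin θ) = 2.3333
v = R·ω = 2.3333·-0.7500 = -1.7500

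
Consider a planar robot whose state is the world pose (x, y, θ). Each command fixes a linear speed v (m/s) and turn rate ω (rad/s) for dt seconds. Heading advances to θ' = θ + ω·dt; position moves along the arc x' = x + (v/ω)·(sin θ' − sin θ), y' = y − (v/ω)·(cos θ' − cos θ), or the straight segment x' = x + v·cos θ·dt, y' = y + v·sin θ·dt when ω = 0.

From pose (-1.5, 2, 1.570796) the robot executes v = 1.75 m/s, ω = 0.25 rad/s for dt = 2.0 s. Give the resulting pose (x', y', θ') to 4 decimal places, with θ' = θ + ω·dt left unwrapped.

(-2.3569, 5.3560, 2.0708)

θ' = 1.5708 + 0.25·2.0 = 2.0708
R = v/ω = 1.75/0.25 = 7.0000
x' = -1.5 + 7.0000·(sin 2.0708 − sin 1.5708) = -2.3569
y' = 2 − 7.0000·(cos 2.0708 − cos 1.5708) = 5.3560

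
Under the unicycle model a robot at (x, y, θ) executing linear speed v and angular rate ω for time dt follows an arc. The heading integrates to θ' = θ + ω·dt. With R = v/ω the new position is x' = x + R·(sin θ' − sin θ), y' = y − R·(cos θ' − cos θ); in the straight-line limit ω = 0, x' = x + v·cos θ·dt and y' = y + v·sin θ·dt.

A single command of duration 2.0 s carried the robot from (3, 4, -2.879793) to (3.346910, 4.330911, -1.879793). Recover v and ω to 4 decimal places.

v = -0.2500, ω = 0.5000

Δθ = -1.879793 − -2.879793 = 1.000000
ω = Δθ/dt = 1.000000/2.0 = 0.5000
R = Δx/(sin θ' − sin θ) = -0.5000
v = R·ω = -0.5000·0.5000 = -0.2500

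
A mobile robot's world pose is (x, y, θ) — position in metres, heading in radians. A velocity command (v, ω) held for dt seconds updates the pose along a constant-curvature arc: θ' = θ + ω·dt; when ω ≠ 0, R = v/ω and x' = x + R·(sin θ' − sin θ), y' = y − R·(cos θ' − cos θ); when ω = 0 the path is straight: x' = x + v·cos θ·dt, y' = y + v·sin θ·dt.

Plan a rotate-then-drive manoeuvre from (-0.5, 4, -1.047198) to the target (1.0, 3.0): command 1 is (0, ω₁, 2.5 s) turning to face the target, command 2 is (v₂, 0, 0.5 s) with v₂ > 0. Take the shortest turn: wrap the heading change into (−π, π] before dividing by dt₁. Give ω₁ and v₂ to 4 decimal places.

heading to target = atan2(3−4, 1−-0.5) = -0.5880
Δθ = wrap(-0.5880 − -1.0472) = 0.4592; ω₁ = Δθ/dt₁ = 0.1837
distance = √((1−-0.5)² + (3−4)²) = 1.8028; v₂ = distance/dt₂ = 3.6056

ω₁ = 0.1837, v₂ = 3.6056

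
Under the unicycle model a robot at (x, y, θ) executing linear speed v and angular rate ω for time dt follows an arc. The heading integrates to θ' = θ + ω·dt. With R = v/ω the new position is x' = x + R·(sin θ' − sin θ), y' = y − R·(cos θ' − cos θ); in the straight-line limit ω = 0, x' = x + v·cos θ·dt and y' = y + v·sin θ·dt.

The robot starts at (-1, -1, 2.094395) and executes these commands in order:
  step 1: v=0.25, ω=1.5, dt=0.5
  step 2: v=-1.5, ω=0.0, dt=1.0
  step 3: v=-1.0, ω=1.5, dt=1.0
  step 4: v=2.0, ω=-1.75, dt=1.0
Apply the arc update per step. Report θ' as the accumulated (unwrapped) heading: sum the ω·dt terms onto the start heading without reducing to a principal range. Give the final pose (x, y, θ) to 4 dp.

(-0.5050, -1.5305, 2.5944)

step 1: θ'=2.8444 (R=0.1667) → pose (-1.0955, -0.9240, 2.8444)
step 2: θ'=2.8444 (straight) → pose (0.3387, -1.3632, 2.8444)
step 3: θ'=4.3444 (R=-0.6667) → pose (1.1560, -0.9656, 4.3444)
step 4: θ'=2.5944 (R=-1.1429) → pose (-0.5050, -1.5305, 2.5944)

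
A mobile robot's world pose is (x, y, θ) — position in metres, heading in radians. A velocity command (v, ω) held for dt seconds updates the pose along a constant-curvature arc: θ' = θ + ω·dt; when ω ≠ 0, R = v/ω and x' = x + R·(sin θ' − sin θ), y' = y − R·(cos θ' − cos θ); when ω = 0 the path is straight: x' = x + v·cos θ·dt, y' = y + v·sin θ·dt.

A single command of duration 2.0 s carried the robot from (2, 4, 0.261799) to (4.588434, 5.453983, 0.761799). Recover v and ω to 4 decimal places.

v = 1.5000, ω = 0.2500

Δθ = 0.761799 − 0.261799 = 0.500000
ω = Δθ/dt = 0.500000/2.0 = 0.2500
R = Δx/(sin θ' − sin θ) = 6.0000
v = R·ω = 6.0000·0.2500 = 1.5000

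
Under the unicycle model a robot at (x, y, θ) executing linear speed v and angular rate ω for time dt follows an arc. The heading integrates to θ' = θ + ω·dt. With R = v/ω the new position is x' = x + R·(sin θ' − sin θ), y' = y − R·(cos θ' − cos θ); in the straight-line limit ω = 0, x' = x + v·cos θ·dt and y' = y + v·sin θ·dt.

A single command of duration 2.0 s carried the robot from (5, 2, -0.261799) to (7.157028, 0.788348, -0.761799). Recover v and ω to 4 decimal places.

Δθ = -0.761799 − -0.261799 = -0.500000
ω = Δθ/dt = -0.500000/2.0 = -0.2500
R = Δx/(sin θ' − sin θ) = -5.0000
v = R·ω = -5.0000·-0.2500 = 1.2500

v = 1.2500, ω = -0.2500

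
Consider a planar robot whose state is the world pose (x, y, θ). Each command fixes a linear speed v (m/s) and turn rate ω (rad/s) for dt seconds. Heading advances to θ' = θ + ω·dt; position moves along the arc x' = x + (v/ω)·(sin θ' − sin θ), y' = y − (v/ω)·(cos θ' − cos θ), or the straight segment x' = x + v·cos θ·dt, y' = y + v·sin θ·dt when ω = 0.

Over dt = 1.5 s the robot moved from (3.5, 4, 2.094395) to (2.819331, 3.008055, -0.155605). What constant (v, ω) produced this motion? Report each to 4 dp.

Δθ = -0.155605 − 2.094395 = -2.250000
ω = Δθ/dt = -2.250000/1.5 = -1.5000
R = −Δy/(cos θ' − cos θ) = 0.6667
v = R·ω = 0.6667·-1.5000 = -1.0000

v = -1.0000, ω = -1.5000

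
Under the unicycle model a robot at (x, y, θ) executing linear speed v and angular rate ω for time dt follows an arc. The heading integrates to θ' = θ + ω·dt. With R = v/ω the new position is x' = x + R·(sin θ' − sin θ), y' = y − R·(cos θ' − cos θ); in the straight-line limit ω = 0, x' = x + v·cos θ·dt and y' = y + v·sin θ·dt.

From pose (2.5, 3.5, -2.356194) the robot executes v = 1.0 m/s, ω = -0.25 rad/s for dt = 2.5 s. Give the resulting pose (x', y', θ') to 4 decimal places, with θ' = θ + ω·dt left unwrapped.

(0.3104, 2.3798, -2.9812)

θ' = -2.3562 + -0.25·2.5 = -2.9812
R = v/ω = 1.0/-0.25 = -4.0000
x' = 2.5 + -4.0000·(sin -2.9812 − sin -2.3562) = 0.3104
y' = 3.5 − -4.0000·(cos -2.9812 − cos -2.3562) = 2.3798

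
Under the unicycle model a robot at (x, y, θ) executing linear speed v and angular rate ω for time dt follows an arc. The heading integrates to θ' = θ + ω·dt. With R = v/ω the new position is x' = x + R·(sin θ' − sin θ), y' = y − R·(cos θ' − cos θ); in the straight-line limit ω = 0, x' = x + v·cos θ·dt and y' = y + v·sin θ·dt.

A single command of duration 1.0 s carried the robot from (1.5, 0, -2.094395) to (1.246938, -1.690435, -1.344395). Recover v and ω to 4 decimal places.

Δθ = -1.344395 − -2.094395 = 0.750000
ω = Δθ/dt = 0.750000/1.0 = 0.7500
R = −Δy/(cos θ' − cos θ) = 2.3333
v = R·ω = 2.3333·0.7500 = 1.7500

v = 1.7500, ω = 0.7500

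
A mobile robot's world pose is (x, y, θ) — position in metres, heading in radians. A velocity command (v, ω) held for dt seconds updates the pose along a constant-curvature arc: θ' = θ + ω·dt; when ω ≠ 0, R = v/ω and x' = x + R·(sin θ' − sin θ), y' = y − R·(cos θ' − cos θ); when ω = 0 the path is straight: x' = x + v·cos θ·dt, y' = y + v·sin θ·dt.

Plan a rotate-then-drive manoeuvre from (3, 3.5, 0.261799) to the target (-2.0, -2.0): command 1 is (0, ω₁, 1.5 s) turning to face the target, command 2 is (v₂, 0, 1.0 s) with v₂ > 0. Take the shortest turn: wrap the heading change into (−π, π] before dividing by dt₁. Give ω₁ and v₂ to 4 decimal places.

heading to target = atan2(-2−3.5, -2−3) = -2.3086
Δθ = wrap(-2.3086 − 0.2618) = -2.5704; ω₁ = Δθ/dt₁ = -1.7136
distance = √((-2−3)² + (-2−3.5)²) = 7.4330; v₂ = distance/dt₂ = 7.4330

ω₁ = -1.7136, v₂ = 7.4330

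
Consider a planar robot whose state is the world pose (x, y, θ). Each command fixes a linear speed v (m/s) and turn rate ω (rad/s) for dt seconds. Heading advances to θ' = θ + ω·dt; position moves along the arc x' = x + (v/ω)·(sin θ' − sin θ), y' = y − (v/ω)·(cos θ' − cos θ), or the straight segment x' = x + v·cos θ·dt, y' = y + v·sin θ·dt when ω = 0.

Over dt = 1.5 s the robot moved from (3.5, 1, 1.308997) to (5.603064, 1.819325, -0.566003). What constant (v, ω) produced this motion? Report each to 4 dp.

v = 1.7500, ω = -1.2500

Δθ = -0.566003 − 1.308997 = -1.875000
ω = Δθ/dt = -1.875000/1.5 = -1.2500
R = Δx/(sin θ' − sin θ) = -1.4000
v = R·ω = -1.4000·-1.2500 = 1.7500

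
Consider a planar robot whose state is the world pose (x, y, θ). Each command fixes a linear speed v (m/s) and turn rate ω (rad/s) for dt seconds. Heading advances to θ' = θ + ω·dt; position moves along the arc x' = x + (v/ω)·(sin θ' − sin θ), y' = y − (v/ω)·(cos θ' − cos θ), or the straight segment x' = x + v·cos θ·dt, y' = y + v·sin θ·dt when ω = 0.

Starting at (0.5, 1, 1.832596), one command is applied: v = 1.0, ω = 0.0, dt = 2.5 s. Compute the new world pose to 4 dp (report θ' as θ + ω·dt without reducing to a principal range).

(-0.1470, 3.4148, 1.8326)

θ' = 1.8326 + 0.0·2.5 = 1.8326
ω = 0 → straight: x' = 0.5 + 1.0·cos(1.8326)·2.5 = -0.1470
y' = 1 + 1.0·sin(1.8326)·2.5 = 3.4148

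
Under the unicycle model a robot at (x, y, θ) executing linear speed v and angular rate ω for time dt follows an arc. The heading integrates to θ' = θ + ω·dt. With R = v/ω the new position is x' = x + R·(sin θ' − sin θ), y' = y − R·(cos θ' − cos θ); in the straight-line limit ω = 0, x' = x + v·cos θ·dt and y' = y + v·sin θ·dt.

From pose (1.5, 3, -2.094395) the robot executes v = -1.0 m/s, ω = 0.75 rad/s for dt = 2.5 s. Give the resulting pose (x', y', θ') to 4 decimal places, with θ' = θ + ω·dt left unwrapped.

(0.6355, 4.9680, -0.2194)

θ' = -2.0944 + 0.75·2.5 = -0.2194
R = v/ω = -1.0/0.75 = -1.3333
x' = 1.5 + -1.3333·(sin -0.2194 − sin -2.0944) = 0.6355
y' = 3 − -1.3333·(cos -0.2194 − cos -2.0944) = 4.9680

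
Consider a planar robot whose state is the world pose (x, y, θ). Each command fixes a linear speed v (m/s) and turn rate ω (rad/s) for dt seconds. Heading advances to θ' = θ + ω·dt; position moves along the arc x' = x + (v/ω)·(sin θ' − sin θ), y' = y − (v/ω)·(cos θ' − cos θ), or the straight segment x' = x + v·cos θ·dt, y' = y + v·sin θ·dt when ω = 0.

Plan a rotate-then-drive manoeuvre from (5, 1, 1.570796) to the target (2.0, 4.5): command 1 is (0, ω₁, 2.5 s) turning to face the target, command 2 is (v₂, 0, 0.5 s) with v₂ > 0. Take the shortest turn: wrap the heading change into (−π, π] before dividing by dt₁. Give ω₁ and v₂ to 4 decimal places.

heading to target = atan2(4.5−1, 2−5) = 2.2794
Δθ = wrap(2.2794 − 1.5708) = 0.7086; ω₁ = Δθ/dt₁ = 0.2835
distance = √((2−5)² + (4.5−1)²) = 4.6098; v₂ = distance/dt₂ = 9.2195

ω₁ = 0.2835, v₂ = 9.2195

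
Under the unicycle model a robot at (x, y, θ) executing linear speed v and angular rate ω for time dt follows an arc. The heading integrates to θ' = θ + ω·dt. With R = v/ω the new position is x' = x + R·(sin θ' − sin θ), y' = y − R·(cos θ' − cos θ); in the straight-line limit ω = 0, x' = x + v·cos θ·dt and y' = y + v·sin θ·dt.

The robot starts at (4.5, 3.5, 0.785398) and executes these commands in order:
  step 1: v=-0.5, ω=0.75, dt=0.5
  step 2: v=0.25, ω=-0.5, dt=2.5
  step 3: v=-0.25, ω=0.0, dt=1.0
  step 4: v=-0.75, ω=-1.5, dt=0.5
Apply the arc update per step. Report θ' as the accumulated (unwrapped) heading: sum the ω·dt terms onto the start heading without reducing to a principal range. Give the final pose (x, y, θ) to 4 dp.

(4.2869, 3.7796, -0.8396)

step 1: θ'=1.1604 (R=-0.6667) → pose (4.3601, 3.2946, 1.1604)
step 2: θ'=-0.0896 (R=-0.5000) → pose (4.8633, 3.5931, -0.0896)
step 3: θ'=-0.0896 (straight) → pose (4.6143, 3.6155, -0.0896)
step 4: θ'=-0.8396 (R=0.5000) → pose (4.2869, 3.7796, -0.8396)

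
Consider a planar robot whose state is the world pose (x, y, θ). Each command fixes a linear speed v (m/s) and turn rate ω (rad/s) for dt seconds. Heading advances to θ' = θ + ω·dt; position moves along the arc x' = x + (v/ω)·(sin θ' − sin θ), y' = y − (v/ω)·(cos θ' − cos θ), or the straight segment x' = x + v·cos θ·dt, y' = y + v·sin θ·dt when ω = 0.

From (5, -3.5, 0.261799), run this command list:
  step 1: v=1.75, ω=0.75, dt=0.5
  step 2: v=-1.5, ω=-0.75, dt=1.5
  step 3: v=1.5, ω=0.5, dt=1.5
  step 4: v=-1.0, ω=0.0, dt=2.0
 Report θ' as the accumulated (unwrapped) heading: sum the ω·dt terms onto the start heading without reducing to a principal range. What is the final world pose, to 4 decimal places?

(3.9079, -4.0464, 0.2618)

step 1: θ'=0.6368 (R=2.3333) → pose (5.7835, -3.1222, 0.6368)
step 2: θ'=-0.4882 (R=2.0000) → pose (3.6562, -3.2805, -0.4882)
step 3: θ'=0.2618 (R=3.0000) → pose (5.8398, -3.5288, 0.2618)
step 4: θ'=0.2618 (straight) → pose (3.9079, -4.0464, 0.2618)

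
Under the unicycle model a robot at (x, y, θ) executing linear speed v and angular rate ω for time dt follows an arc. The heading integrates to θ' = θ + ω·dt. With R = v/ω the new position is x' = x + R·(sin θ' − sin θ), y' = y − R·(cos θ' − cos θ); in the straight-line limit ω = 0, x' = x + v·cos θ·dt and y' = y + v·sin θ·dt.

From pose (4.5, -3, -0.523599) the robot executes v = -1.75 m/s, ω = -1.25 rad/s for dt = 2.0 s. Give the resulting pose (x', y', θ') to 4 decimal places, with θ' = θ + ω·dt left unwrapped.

θ' = -0.5236 + -1.25·2.0 = -3.0236
R = v/ω = -1.75/-1.25 = 1.4000
x' = 4.5 + 1.4000·(sin -3.0236 − sin -0.5236) = 5.0352
y' = -3 − 1.4000·(cos -3.0236 − cos -0.5236) = -0.3973

(5.0352, -0.3973, -3.0236)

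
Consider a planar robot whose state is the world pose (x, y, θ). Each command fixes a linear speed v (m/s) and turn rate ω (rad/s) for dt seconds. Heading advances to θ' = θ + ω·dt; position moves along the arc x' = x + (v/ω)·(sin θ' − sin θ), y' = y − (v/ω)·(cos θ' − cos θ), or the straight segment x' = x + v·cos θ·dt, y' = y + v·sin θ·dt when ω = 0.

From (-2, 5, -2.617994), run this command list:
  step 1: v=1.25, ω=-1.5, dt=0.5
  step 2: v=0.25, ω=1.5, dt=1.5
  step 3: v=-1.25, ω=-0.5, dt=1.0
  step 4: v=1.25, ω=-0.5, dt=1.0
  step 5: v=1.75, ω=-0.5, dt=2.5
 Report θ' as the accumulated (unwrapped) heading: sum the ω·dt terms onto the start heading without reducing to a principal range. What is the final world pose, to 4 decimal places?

step 1: θ'=-3.3680 (R=-0.8333) → pose (-2.6037, 4.9096, -3.3680)
step 2: θ'=-1.1180 (R=0.1667) → pose (-2.7910, 4.6743, -1.1180)
step 3: θ'=-1.6180 (R=2.5000) → pose (-3.0402, 5.8860, -1.6180)
step 4: θ'=-2.1180 (R=-2.5000) → pose (-3.4024, 4.7032, -2.1180)
step 5: θ'=-3.3680 (R=-3.5000) → pose (-7.1770, 3.1135, -3.3680)

(-7.1770, 3.1135, -3.3680)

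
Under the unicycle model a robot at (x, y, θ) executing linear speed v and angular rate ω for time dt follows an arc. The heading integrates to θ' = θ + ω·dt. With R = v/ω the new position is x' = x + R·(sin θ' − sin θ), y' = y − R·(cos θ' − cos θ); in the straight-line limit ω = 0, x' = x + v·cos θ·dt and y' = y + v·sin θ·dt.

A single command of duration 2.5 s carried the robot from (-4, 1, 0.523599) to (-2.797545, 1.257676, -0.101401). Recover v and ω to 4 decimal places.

v = 0.5000, ω = -0.2500

Δθ = -0.101401 − 0.523599 = -0.625000
ω = Δθ/dt = -0.625000/2.5 = -0.2500
R = Δx/(sin θ' − sin θ) = -2.0000
v = R·ω = -2.0000·-0.2500 = 0.5000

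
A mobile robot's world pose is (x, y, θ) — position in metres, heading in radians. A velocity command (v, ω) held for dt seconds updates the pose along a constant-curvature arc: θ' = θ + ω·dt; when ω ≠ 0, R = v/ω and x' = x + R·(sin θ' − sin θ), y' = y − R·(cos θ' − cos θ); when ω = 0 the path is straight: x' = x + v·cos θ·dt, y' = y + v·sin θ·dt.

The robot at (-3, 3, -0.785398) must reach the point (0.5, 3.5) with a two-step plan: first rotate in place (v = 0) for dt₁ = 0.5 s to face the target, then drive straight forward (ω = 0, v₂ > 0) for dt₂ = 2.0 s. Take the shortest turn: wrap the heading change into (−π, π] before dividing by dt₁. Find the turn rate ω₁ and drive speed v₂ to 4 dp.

heading to target = atan2(3.5−3, 0.5−-3) = 0.1419
Δθ = wrap(0.1419 − -0.7854) = 0.9273; ω₁ = Δθ/dt₁ = 1.8546
distance = √((0.5−-3)² + (3.5−3)²) = 3.5355; v₂ = distance/dt₂ = 1.7678

ω₁ = 1.8546, v₂ = 1.7678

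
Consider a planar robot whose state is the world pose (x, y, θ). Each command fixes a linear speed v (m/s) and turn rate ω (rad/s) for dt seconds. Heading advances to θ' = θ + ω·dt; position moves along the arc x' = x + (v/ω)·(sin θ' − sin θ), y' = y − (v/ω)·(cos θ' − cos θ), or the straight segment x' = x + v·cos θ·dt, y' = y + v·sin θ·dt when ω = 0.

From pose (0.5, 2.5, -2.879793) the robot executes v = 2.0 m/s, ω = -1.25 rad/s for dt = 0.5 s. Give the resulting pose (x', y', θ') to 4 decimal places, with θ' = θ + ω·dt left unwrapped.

θ' = -2.8798 + -1.25·0.5 = -3.5048
R = v/ω = 2.0/-1.25 = -1.6000
x' = 0.5 + -1.6000·(sin -3.5048 − sin -2.8798) = -0.4825
y' = 2.5 − -1.6000·(cos -3.5048 − cos -2.8798) = 2.5499

(-0.4825, 2.5499, -3.5048)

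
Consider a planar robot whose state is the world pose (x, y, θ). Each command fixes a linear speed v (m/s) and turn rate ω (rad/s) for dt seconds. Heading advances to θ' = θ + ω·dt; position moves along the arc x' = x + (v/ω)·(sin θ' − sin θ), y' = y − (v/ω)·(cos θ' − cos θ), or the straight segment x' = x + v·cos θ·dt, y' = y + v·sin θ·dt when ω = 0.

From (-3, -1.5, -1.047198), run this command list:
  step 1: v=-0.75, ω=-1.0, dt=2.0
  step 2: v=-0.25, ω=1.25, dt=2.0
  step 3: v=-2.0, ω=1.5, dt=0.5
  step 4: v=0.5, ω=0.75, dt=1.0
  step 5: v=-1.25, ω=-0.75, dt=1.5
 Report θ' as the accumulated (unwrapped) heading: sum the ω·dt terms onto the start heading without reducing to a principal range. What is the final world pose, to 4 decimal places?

(-4.5331, -0.2507, -0.1722)

step 1: θ'=-3.0472 (R=0.7500) → pose (-2.4212, -0.3783, -3.0472)
step 2: θ'=-0.5472 (R=-0.2000) → pose (-2.3360, -0.0084, -0.5472)
step 3: θ'=0.2028 (R=-1.3333) → pose (-3.2982, 0.1589, 0.2028)
step 4: θ'=0.9528 (R=0.6667) → pose (-2.8892, 0.4257, 0.9528)
step 5: θ'=-0.1722 (R=1.6667) → pose (-4.5331, -0.2507, -0.1722)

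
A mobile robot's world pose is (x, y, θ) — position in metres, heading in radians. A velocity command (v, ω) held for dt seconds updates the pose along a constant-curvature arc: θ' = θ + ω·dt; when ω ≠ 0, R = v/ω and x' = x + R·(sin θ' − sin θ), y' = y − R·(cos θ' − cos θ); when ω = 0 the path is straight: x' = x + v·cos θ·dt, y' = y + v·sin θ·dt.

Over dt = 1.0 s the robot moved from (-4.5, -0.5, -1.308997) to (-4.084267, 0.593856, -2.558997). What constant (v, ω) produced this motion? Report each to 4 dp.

v = -1.2500, ω = -1.2500

Δθ = -2.558997 − -1.308997 = -1.250000
ω = Δθ/dt = -1.250000/1.0 = -1.2500
R = −Δy/(cos θ' − cos θ) = 1.0000
v = R·ω = 1.0000·-1.2500 = -1.2500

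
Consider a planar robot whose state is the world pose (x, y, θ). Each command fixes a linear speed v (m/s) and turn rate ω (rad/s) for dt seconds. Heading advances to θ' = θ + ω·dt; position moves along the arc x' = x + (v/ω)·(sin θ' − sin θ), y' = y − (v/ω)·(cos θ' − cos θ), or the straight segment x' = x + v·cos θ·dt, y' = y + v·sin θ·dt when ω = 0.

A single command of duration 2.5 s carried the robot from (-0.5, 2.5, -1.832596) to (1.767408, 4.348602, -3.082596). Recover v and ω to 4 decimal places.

v = -1.2500, ω = -0.5000

Δθ = -3.082596 − -1.832596 = -1.250000
ω = Δθ/dt = -1.250000/2.5 = -0.5000
R = Δx/(sin θ' − sin θ) = 2.5000
v = R·ω = 2.5000·-0.5000 = -1.2500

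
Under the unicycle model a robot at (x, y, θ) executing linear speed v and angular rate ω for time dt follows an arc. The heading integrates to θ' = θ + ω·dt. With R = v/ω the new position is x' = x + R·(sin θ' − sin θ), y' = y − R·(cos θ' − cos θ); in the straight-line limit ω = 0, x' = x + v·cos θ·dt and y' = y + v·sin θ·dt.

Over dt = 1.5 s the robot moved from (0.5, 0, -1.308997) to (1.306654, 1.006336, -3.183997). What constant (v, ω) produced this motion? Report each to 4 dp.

v = -1.0000, ω = -1.2500

Δθ = -3.183997 − -1.308997 = -1.875000
ω = Δθ/dt = -1.875000/1.5 = -1.2500
R = −Δy/(cos θ' − cos θ) = 0.8000
v = R·ω = 0.8000·-1.2500 = -1.0000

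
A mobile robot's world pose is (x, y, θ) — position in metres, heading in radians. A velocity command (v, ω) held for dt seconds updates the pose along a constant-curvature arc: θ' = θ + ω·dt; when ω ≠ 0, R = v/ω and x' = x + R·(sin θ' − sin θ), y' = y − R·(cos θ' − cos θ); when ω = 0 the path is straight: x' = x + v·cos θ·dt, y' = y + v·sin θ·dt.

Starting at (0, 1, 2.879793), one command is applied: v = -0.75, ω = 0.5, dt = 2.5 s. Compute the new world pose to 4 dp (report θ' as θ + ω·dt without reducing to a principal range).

(1.6408, 1.6236, 4.1298)

θ' = 2.8798 + 0.5·2.5 = 4.1298
R = v/ω = -0.75/0.5 = -1.5000
x' = 0 + -1.5000·(sin 4.1298 − sin 2.8798) = 1.6408
y' = 1 − -1.5000·(cos 4.1298 − cos 2.8798) = 1.6236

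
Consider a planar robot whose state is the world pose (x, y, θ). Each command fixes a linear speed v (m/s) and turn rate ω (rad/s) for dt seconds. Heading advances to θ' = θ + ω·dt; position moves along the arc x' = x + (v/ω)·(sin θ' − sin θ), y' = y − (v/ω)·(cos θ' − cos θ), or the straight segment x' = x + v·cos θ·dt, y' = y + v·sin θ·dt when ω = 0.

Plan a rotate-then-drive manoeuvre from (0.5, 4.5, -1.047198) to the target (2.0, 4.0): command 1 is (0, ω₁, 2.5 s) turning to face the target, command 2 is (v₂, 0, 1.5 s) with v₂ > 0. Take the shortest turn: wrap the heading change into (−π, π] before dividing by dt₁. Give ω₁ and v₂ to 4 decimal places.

ω₁ = 0.2902, v₂ = 1.0541

heading to target = atan2(4−4.5, 2−0.5) = -0.3218
Δθ = wrap(-0.3218 − -1.0472) = 0.7254; ω₁ = Δθ/dt₁ = 0.2902
distance = √((2−0.5)² + (4−4.5)²) = 1.5811; v₂ = distance/dt₂ = 1.0541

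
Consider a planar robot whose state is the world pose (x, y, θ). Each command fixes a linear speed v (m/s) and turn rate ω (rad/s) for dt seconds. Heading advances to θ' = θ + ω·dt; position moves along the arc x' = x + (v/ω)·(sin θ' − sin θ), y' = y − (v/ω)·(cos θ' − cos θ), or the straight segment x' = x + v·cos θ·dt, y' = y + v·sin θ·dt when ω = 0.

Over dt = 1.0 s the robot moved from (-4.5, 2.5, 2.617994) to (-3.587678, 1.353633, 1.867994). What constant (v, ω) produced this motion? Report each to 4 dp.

v = -1.5000, ω = -0.7500

Δθ = 1.867994 − 2.617994 = -0.750000
ω = Δθ/dt = -0.750000/1.0 = -0.7500
R = −Δy/(cos θ' − cos θ) = 2.0000
v = R·ω = 2.0000·-0.7500 = -1.5000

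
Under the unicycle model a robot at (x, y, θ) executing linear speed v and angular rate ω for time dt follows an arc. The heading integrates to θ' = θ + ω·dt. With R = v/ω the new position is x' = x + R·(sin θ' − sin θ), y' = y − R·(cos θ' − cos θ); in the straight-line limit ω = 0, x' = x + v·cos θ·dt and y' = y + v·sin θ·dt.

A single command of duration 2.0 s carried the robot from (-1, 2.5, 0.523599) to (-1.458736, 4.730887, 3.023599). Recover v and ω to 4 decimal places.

v = 1.5000, ω = 1.2500

Δθ = 3.023599 − 0.523599 = 2.500000
ω = Δθ/dt = 2.500000/2.0 = 1.2500
R = −Δy/(cos θ' − cos θ) = 1.2000
v = R·ω = 1.2000·1.2500 = 1.5000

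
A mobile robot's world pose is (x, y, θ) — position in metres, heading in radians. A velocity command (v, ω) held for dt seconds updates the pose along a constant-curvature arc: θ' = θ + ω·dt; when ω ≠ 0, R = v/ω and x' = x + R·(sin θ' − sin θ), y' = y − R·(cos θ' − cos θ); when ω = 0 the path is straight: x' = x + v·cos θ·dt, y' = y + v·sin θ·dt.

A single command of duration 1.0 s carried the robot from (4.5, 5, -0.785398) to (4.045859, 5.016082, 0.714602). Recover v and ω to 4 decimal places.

v = -0.5000, ω = 1.5000

Δθ = 0.714602 − -0.785398 = 1.500000
ω = Δθ/dt = 1.500000/1.0 = 1.5000
R = Δx/(sin θ' − sin θ) = -0.3333
v = R·ω = -0.3333·1.5000 = -0.5000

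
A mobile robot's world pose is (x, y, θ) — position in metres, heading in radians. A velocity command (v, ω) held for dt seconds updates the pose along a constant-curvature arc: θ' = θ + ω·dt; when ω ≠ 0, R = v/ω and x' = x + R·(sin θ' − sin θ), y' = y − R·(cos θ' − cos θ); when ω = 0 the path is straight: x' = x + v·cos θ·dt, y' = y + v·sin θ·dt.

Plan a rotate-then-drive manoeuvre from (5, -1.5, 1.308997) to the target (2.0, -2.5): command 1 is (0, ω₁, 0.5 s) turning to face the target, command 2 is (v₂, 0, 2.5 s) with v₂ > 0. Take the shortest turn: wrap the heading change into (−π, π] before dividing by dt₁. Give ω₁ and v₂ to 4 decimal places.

ω₁ = 4.3087, v₂ = 1.2649

heading to target = atan2(-2.5−-1.5, 2−5) = -2.8198
Δθ = wrap(-2.8198 − 1.3090) = 2.1543; ω₁ = Δθ/dt₁ = 4.3087
distance = √((2−5)² + (-2.5−-1.5)²) = 3.1623; v₂ = distance/dt₂ = 1.2649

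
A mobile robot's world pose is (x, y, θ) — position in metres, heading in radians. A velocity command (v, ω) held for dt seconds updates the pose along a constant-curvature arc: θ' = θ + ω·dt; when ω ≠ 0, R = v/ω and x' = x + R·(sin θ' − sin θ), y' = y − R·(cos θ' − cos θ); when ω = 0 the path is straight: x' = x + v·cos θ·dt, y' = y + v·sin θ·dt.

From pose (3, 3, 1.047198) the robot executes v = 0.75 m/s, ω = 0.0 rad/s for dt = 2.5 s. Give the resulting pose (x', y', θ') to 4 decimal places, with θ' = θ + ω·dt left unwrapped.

θ' = 1.0472 + 0.0·2.5 = 1.0472
ω = 0 → straight: x' = 3 + 0.75·cos(1.0472)·2.5 = 3.9375
y' = 3 + 0.75·sin(1.0472)·2.5 = 4.6238

(3.9375, 4.6238, 1.0472)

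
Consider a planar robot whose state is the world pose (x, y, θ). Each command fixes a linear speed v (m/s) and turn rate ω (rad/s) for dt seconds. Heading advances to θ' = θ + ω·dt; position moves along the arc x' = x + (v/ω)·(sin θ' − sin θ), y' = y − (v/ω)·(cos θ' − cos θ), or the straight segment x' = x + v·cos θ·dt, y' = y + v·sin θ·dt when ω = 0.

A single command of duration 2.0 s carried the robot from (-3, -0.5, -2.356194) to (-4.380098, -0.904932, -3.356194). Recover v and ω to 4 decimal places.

Δθ = -3.356194 − -2.356194 = -1.000000
ω = Δθ/dt = -1.000000/2.0 = -0.5000
R = Δx/(sin θ' − sin θ) = -1.5000
v = R·ω = -1.5000·-0.5000 = 0.7500

v = 0.7500, ω = -0.5000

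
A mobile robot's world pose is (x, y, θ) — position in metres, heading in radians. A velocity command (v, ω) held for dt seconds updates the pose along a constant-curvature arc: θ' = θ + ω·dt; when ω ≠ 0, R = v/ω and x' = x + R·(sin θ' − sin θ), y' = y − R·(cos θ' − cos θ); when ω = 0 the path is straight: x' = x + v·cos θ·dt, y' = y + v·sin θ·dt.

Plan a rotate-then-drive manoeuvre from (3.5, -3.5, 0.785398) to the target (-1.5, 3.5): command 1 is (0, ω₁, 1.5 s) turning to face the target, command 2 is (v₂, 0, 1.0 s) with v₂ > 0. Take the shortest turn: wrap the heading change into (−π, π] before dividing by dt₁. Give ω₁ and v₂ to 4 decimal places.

heading to target = atan2(3.5−-3.5, -1.5−3.5) = 2.1910
Δθ = wrap(2.1910 − 0.7854) = 1.4056; ω₁ = Δθ/dt₁ = 0.9371
distance = √((-1.5−3.5)² + (3.5−-3.5)²) = 8.6023; v₂ = distance/dt₂ = 8.6023

ω₁ = 0.9371, v₂ = 8.6023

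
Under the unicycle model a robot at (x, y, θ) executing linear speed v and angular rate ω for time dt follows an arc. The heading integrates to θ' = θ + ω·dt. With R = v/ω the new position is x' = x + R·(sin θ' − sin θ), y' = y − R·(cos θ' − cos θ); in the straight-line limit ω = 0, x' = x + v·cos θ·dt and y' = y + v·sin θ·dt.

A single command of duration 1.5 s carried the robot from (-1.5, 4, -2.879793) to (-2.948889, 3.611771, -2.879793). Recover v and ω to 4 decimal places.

Δθ = -2.879793 − -2.879793 = 0.000000
ω = Δθ/dt = 0.000000/1.5 = 0.0000
ω = 0 → v = (Δx·cos θ + Δy·sin θ)/dt = 1.0000

v = 1.0000, ω = 0.0000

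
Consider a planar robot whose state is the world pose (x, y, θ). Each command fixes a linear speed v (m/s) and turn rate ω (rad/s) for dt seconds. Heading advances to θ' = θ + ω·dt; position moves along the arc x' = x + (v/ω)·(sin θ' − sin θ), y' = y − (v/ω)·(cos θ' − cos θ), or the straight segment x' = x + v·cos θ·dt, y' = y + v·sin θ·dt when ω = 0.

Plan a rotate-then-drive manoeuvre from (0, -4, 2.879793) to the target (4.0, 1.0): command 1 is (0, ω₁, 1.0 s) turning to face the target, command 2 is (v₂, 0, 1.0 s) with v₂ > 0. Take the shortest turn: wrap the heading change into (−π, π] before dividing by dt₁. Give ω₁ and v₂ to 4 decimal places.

heading to target = atan2(1−-4, 4−0) = 0.8961
Δθ = wrap(0.8961 − 2.8798) = -1.9837; ω₁ = Δθ/dt₁ = -1.9837
distance = √((4−0)² + (1−-4)²) = 6.4031; v₂ = distance/dt₂ = 6.4031

ω₁ = -1.9837, v₂ = 6.4031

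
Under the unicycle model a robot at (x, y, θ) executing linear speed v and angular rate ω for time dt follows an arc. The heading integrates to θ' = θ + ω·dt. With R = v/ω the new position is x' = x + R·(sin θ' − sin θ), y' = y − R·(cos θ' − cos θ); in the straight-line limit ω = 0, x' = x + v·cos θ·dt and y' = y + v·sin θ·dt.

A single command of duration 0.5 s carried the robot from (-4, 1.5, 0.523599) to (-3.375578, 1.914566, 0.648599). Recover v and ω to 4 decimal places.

Δθ = 0.648599 − 0.523599 = 0.125000
ω = Δθ/dt = 0.125000/0.5 = 0.2500
R = Δx/(sin θ' − sin θ) = 6.0000
v = R·ω = 6.0000·0.2500 = 1.5000

v = 1.5000, ω = 0.2500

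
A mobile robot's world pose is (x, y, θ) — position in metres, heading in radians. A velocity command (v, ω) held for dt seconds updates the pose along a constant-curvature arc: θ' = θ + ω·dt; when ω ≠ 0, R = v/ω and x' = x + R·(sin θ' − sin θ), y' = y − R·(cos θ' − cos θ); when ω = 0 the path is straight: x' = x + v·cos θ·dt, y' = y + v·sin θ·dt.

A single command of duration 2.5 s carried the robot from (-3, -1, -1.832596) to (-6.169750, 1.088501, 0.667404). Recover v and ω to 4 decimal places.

Δθ = 0.667404 − -1.832596 = 2.500000
ω = Δθ/dt = 2.500000/2.5 = 1.0000
R = Δx/(sin θ' − sin θ) = -2.0000
v = R·ω = -2.0000·1.0000 = -2.0000

v = -2.0000, ω = 1.0000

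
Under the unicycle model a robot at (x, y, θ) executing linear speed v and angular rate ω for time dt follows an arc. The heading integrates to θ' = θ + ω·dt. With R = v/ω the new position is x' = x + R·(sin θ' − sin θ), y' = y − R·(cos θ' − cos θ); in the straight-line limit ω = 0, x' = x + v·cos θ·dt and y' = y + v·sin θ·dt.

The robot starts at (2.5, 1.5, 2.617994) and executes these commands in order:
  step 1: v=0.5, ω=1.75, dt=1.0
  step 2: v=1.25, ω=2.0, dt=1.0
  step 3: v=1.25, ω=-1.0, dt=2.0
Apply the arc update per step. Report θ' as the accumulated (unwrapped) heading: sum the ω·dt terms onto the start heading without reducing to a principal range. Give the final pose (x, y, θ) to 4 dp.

(4.0119, -1.1523, 4.3680)

step 1: θ'=4.3680 (R=0.2857) → pose (2.0882, 1.3490, 4.3680)
step 2: θ'=6.3680 (R=0.6250) → pose (2.7294, 0.5153, 6.3680)
step 3: θ'=4.3680 (R=-1.2500) → pose (4.0119, -1.1523, 4.3680)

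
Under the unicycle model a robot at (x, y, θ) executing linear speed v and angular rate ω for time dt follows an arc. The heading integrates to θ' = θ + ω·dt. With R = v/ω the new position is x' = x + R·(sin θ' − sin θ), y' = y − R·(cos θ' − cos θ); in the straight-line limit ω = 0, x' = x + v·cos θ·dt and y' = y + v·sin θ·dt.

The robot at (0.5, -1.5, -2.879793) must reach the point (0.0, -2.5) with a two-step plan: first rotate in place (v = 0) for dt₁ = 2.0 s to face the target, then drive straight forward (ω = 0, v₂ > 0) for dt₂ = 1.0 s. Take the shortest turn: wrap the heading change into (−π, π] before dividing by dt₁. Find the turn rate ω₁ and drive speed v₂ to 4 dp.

ω₁ = 0.4227, v₂ = 1.1180

heading to target = atan2(-2.5−-1.5, 0−0.5) = -2.0344
Δθ = wrap(-2.0344 − -2.8798) = 0.8453; ω₁ = Δθ/dt₁ = 0.4227
distance = √((0−0.5)² + (-2.5−-1.5)²) = 1.1180; v₂ = distance/dt₂ = 1.1180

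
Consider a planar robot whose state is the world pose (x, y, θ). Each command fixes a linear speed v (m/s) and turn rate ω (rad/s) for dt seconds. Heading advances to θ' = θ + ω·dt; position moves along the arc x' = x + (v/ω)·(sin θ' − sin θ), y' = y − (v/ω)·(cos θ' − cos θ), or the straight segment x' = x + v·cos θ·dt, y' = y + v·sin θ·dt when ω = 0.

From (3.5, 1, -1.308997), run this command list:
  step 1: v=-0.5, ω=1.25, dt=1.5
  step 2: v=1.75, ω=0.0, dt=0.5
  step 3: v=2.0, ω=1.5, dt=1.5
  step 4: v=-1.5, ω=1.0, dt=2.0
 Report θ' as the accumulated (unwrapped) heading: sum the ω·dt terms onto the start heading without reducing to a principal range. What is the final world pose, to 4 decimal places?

(5.3209, 5.6683, 4.8160)

step 1: θ'=0.5660 (R=-0.4000) → pose (2.8991, 1.2341, 0.5660)
step 2: θ'=0.5660 (straight) → pose (3.6377, 1.7033, 0.5660)
step 3: θ'=2.8160 (R=1.3333) → pose (3.3491, 4.0920, 2.8160)
step 4: θ'=4.8160 (R=-1.5000) → pose (5.3209, 5.6683, 4.8160)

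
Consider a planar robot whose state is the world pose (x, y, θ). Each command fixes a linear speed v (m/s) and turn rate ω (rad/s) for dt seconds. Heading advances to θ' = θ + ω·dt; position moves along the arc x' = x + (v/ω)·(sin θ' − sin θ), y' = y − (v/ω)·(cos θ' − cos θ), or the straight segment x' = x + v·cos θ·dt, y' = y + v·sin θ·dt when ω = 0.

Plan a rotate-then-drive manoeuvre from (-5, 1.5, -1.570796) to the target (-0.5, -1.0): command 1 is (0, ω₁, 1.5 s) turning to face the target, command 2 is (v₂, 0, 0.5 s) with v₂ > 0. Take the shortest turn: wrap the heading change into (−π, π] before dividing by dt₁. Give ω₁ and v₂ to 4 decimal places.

ω₁ = 0.7091, v₂ = 10.2956

heading to target = atan2(-1−1.5, -0.5−-5) = -0.5071
Δθ = wrap(-0.5071 − -1.5708) = 1.0637; ω₁ = Δθ/dt₁ = 0.7091
distance = √((-0.5−-5)² + (-1−1.5)²) = 5.1478; v₂ = distance/dt₂ = 10.2956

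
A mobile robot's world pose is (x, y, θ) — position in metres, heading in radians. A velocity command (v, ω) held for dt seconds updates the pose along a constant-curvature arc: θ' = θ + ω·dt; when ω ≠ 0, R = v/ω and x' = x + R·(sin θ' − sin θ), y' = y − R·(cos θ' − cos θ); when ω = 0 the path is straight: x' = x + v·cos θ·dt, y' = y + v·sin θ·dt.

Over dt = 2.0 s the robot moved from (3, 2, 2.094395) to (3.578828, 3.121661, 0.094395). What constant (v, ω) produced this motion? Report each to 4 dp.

v = 0.7500, ω = -1.0000

Δθ = 0.094395 − 2.094395 = -2.000000
ω = Δθ/dt = -2.000000/2.0 = -1.0000
R = −Δy/(cos θ' − cos θ) = -0.7500
v = R·ω = -0.7500·-1.0000 = 0.7500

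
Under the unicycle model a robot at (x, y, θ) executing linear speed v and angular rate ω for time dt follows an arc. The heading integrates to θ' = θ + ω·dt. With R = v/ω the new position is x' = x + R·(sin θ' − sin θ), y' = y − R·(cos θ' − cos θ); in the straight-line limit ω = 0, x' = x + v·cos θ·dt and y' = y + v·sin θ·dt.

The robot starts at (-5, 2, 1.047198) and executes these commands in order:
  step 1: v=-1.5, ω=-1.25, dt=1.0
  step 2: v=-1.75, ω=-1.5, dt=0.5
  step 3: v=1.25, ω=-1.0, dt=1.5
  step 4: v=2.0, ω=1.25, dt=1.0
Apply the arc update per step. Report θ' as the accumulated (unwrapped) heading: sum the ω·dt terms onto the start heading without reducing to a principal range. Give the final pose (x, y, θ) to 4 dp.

step 1: θ'=-0.2028 (R=1.2000) → pose (-6.2809, 1.4246, -0.2028)
step 2: θ'=-0.9528 (R=1.1667) → pose (-6.9968, 1.8914, -0.9528)
step 3: θ'=-2.4528 (R=-1.2500) → pose (-7.2211, 0.2021, -2.4528)
step 4: θ'=-1.2028 (R=1.6000) → pose (-7.6970, -1.6087, -1.2028)

(-7.6970, -1.6087, -1.2028)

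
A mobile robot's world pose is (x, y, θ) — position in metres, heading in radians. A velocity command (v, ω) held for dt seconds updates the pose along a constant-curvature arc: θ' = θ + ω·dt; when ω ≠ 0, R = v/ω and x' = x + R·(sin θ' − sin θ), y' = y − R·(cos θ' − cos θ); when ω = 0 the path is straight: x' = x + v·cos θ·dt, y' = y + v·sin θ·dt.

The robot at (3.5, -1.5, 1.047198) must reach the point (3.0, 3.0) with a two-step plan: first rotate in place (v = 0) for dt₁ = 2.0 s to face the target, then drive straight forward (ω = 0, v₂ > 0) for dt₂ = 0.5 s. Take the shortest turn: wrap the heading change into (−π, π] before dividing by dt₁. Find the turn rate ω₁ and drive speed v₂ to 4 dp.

ω₁ = 0.3171, v₂ = 9.0554

heading to target = atan2(3−-1.5, 3−3.5) = 1.6815
Δθ = wrap(1.6815 − 1.0472) = 0.6343; ω₁ = Δθ/dt₁ = 0.3171
distance = √((3−3.5)² + (3−-1.5)²) = 4.5277; v₂ = distance/dt₂ = 9.0554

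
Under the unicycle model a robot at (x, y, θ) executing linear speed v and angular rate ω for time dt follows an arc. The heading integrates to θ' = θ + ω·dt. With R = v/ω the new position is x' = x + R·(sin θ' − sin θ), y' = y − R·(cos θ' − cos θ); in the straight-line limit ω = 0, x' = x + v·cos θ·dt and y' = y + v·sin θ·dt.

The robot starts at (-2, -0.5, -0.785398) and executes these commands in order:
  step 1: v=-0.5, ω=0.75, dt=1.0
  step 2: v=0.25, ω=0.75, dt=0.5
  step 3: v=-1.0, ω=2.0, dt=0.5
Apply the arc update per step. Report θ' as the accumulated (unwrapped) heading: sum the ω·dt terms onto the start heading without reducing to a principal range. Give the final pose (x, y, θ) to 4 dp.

(-2.6451, -0.6432, 1.3396)

step 1: θ'=-0.0354 (R=-0.6667) → pose (-2.4478, -0.3052, -0.0354)
step 2: θ'=0.3396 (R=0.3333) → pose (-2.3250, -0.2863, 0.3396)
step 3: θ'=1.3396 (R=-0.5000) → pose (-2.6451, -0.6432, 1.3396)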